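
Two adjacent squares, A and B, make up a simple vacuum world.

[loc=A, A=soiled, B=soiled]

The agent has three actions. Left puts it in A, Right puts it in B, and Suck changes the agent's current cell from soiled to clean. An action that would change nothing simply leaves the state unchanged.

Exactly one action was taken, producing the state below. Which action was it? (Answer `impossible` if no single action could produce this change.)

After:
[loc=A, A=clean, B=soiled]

Suck

try  Left: in A — A soiled, B soiled
try Right: in B — A soiled, B soiled
try  Suck: in A — A clean, B soiled  ← match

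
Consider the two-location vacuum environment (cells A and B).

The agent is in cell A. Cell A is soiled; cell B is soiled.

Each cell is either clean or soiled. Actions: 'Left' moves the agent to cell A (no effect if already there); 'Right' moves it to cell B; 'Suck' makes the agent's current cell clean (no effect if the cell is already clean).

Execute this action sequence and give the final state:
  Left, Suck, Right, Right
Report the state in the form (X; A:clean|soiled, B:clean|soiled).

(B; A:clean, B:soiled)

1) do Left; now (A; A:soiled, B:soiled)
2) do Suck; now (A; A:clean, B:soiled)
3) do Right; now (B; A:clean, B:soiled)
4) do Right; now (B; A:clean, B:soiled)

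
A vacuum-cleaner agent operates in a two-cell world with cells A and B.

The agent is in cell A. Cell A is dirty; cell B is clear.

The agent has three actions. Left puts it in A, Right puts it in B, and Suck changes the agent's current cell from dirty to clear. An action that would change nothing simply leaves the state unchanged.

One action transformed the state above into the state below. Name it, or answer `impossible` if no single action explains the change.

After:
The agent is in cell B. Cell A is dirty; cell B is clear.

try  Left: loc=A A=dirty B=clear
try Right: loc=B A=dirty B=clear  ← match
try  Suck: loc=A A=clear B=clear

Right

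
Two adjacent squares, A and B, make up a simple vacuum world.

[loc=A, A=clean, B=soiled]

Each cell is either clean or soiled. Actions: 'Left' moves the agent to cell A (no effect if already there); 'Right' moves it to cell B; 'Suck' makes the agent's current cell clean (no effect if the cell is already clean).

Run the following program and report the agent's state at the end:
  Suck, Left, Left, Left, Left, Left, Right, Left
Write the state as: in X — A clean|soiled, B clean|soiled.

in A — A clean, B soiled

Suck (#1): in A — A clean, B soiled
Left (#2): in A — A clean, B soiled
Left (#3): in A — A clean, B soiled
Left (#4): in A — A clean, B soiled
Left (#5): in A — A clean, B soiled
Left (#6): in A — A clean, B soiled
Right (#7): in B — A clean, B soiled
Left (#8): in A — A clean, B soiled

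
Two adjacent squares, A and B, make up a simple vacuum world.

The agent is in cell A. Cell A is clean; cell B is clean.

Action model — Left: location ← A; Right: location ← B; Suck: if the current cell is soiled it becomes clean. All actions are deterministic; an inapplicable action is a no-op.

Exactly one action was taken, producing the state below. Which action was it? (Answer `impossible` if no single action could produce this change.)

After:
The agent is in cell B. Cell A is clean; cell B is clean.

try  Left: loc=A A=clean B=clean
try Right: loc=B A=clean B=clean  ← match
try  Suck: loc=A A=clean B=clean

Right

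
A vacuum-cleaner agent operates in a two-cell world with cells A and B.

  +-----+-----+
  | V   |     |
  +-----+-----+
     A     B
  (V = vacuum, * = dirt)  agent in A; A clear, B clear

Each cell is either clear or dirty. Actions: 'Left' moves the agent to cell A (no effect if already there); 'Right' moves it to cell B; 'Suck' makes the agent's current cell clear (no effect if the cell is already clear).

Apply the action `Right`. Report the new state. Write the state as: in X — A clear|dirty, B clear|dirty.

start: in A — A clear, B clear
t=1 Right ⇒ in B — A clear, B clear

in B — A clear, B clear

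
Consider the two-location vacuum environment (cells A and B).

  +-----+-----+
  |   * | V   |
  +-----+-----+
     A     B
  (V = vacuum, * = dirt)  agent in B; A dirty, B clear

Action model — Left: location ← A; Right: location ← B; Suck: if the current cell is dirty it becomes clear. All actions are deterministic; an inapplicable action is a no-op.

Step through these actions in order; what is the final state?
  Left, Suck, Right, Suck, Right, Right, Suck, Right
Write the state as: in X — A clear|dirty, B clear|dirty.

t=1 Left ⇒ in A — A dirty, B clear
t=2 Suck ⇒ in A — A clear, B clear
t=3 Right ⇒ in B — A clear, B clear
t=4 Suck ⇒ in B — A clear, B clear
t=5 Right ⇒ in B — A clear, B clear
t=6 Right ⇒ in B — A clear, B clear
t=7 Suck ⇒ in B — A clear, B clear
t=8 Right ⇒ in B — A clear, B clear

in B — A clear, B clear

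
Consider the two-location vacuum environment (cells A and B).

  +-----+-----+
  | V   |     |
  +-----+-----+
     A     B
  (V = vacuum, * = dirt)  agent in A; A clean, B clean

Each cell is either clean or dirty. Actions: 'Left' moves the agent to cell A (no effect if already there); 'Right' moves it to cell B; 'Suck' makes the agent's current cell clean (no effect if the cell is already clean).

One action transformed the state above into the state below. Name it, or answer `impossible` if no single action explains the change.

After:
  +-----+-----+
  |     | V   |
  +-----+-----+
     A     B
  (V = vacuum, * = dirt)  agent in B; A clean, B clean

Right

try  Left: in A — A clean, B clean
try Right: in B — A clean, B clean  ← match
try  Suck: in A — A clean, B clean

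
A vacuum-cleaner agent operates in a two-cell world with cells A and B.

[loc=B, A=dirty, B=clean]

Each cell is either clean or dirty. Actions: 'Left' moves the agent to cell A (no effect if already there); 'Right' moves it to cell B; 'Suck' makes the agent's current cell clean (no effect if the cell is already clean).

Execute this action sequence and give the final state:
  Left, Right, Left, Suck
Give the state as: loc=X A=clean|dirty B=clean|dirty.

loc=A A=clean B=clean

1) do Left; now loc=A A=dirty B=clean
2) do Right; now loc=B A=dirty B=clean
3) do Left; now loc=A A=dirty B=clean
4) do Suck; now loc=A A=clean B=clean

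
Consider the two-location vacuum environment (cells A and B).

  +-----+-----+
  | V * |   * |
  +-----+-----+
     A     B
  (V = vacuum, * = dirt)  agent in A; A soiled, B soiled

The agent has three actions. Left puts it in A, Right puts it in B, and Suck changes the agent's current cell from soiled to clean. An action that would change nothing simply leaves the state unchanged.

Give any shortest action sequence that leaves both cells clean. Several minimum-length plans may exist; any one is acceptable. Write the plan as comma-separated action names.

Suck, Right, Suck

Suck (#1): (A; A:clean, B:soiled)
Right (#2): (B; A:clean, B:soiled)
Suck (#3): (B; A:clean, B:clean)
min 3: Suck A + move + Suck B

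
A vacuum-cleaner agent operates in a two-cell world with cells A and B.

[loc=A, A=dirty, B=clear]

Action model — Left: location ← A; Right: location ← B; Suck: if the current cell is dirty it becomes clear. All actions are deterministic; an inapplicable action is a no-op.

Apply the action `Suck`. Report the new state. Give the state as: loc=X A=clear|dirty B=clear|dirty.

loc=A A=clear B=clear

start: loc=A A=dirty B=clear
1. Suck → loc=A A=clear B=clear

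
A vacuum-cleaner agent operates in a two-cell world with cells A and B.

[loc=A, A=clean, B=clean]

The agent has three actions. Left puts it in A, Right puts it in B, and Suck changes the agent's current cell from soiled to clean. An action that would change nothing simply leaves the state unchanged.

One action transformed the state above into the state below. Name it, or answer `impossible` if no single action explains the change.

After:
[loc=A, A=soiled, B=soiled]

try  Left: (A; A:clean, B:clean)
try Right: (B; A:clean, B:clean)
try  Suck: (A; A:clean, B:clean)
no single action produces the after-state

impossible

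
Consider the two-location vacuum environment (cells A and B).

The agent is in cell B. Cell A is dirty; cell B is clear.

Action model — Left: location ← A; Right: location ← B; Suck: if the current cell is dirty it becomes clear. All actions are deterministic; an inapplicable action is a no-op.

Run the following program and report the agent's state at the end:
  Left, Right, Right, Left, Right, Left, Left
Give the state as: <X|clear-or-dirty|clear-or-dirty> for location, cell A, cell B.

<A|dirty|clear>

1. Left → <A|dirty|clear>
2. Right → <B|dirty|clear>
3. Right → <B|dirty|clear>
4. Left → <A|dirty|clear>
5. Right → <B|dirty|clear>
6. Left → <A|dirty|clear>
7. Left → <A|dirty|clear>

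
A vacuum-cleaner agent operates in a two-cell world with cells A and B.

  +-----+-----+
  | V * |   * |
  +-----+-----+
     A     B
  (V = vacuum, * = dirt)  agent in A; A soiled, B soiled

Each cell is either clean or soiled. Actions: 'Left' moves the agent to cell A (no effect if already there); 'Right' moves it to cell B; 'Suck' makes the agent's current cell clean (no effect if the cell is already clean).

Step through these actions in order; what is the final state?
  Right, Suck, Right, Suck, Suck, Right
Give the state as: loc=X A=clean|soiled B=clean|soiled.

Right (#1): loc=B A=soiled B=soiled
Suck (#2): loc=B A=soiled B=clean
Right (#3): loc=B A=soiled B=clean
Suck (#4): loc=B A=soiled B=clean
Suck (#5): loc=B A=soiled B=clean
Right (#6): loc=B A=soiled B=clean

loc=B A=soiled B=clean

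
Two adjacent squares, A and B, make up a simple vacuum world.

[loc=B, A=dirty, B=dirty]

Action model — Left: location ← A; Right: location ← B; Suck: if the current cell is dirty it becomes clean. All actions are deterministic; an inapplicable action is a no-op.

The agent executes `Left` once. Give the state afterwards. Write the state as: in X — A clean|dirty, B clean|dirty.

start: in B — A dirty, B dirty
[1] after Left: in A — A dirty, B dirty

in A — A dirty, B dirty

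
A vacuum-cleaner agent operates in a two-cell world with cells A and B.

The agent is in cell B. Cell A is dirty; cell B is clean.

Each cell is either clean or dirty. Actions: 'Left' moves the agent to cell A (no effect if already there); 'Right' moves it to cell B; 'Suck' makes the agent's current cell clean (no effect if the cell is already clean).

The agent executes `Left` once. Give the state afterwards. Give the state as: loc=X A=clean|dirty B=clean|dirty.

loc=A A=dirty B=clean

start: loc=B A=dirty B=clean
1) do Left; now loc=A A=dirty B=clean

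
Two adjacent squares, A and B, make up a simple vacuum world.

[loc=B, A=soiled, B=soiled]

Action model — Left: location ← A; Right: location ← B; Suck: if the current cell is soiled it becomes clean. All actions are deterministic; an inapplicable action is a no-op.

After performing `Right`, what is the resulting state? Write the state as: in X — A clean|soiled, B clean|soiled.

in B — A soiled, B soiled

start: in B — A soiled, B soiled
1) do Right; now in B — A soiled, B soiled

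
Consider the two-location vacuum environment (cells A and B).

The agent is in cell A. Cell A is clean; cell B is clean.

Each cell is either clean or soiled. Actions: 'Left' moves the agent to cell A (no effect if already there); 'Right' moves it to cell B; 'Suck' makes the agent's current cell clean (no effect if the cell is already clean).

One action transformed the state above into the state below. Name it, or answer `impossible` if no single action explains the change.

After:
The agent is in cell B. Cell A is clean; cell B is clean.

try  Left: in A — A clean, B clean
try Right: in B — A clean, B clean  ← match
try  Suck: in A — A clean, B clean

Right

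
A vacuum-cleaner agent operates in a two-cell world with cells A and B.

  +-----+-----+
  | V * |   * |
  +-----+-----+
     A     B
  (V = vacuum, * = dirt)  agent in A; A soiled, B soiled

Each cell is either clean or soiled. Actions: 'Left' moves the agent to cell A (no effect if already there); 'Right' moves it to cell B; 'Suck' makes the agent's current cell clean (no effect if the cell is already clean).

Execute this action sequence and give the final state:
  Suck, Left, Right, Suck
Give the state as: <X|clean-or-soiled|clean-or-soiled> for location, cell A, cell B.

<B|clean|clean>

1) do Suck; now <A|clean|soiled>
2) do Left; now <A|clean|soiled>
3) do Right; now <B|clean|soiled>
4) do Suck; now <B|clean|clean>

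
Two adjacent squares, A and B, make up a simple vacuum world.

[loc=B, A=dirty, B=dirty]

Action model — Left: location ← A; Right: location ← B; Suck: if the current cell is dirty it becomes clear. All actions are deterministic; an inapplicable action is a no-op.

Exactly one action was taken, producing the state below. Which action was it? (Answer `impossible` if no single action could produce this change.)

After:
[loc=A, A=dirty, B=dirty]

Left

try  Left: in A — A dirty, B dirty  ← match
try Right: in B — A dirty, B dirty
try  Suck: in B — A dirty, B clear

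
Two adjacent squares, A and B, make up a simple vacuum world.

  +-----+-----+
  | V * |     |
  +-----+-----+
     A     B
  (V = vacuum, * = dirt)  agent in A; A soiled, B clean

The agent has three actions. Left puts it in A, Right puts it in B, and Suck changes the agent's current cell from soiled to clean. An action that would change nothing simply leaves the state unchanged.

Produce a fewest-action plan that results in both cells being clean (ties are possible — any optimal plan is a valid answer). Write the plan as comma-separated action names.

step 1/1 (Suck): loc=A A=clean B=clean
min 1: A is soiled, one Suck

Suck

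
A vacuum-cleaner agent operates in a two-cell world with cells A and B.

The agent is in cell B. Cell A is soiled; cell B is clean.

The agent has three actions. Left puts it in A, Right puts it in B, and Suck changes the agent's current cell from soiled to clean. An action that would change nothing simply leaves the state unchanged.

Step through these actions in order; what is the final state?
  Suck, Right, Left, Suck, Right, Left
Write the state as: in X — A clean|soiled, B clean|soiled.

1. Suck → in B — A soiled, B clean
2. Right → in B — A soiled, B clean
3. Left → in A — A soiled, B clean
4. Suck → in A — A clean, B clean
5. Right → in B — A clean, B clean
6. Left → in A — A clean, B clean

in A — A clean, B clean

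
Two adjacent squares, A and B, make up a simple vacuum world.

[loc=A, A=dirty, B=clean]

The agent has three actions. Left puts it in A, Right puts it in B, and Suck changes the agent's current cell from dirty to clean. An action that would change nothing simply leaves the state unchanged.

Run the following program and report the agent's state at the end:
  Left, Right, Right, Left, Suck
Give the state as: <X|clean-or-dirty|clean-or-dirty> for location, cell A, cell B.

<A|clean|clean>

1) do Left; now <A|dirty|clean>
2) do Right; now <B|dirty|clean>
3) do Right; now <B|dirty|clean>
4) do Left; now <A|dirty|clean>
5) do Suck; now <A|clean|clean>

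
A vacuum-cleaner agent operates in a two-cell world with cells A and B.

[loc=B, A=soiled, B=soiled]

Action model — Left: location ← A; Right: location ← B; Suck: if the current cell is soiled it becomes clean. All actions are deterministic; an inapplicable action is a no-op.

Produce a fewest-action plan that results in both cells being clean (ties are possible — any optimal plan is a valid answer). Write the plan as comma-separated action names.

Suck, Left, Suck

1. Suck → in B — A soiled, B clean
2. Left → in A — A soiled, B clean
3. Suck → in A — A clean, B clean
min 3: Suck B + move + Suck A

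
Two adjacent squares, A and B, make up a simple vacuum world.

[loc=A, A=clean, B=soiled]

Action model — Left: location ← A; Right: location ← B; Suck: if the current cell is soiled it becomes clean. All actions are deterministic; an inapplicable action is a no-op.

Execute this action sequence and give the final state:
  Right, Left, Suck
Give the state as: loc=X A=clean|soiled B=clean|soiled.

loc=A A=clean B=soiled

1. Right → loc=B A=clean B=soiled
2. Left → loc=A A=clean B=soiled
3. Suck → loc=A A=clean B=soiled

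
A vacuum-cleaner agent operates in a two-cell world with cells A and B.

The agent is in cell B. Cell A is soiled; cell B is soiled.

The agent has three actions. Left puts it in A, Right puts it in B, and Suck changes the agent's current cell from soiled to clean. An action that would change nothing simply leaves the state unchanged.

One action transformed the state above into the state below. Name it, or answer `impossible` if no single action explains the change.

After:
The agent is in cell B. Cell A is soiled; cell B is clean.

try  Left: in A — A soiled, B soiled
try Right: in B — A soiled, B soiled
try  Suck: in B — A soiled, B clean  ← match

Suck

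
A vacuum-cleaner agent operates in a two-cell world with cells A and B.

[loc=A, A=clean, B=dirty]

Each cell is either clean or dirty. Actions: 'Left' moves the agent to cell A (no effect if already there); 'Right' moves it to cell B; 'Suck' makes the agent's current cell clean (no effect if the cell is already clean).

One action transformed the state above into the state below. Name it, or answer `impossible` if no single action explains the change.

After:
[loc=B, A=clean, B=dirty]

try  Left: <A|clean|dirty>
try Right: <B|clean|dirty>  ← match
try  Suck: <A|clean|dirty>

Right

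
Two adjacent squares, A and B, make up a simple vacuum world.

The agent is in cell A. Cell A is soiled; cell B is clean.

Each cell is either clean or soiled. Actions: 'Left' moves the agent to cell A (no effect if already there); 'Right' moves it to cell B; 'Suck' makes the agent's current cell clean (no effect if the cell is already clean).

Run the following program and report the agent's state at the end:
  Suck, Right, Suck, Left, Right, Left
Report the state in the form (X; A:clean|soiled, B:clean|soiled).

(A; A:clean, B:clean)

t=1 Suck ⇒ (A; A:clean, B:clean)
t=2 Right ⇒ (B; A:clean, B:clean)
t=3 Suck ⇒ (B; A:clean, B:clean)
t=4 Left ⇒ (A; A:clean, B:clean)
t=5 Right ⇒ (B; A:clean, B:clean)
t=6 Left ⇒ (A; A:clean, B:clean)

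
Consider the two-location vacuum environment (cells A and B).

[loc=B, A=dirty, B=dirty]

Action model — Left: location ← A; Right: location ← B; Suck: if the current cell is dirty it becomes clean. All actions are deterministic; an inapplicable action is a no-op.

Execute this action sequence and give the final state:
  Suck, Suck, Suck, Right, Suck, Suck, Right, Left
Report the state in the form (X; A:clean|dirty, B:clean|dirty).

(A; A:dirty, B:clean)

1. Suck → (B; A:dirty, B:clean)
2. Suck → (B; A:dirty, B:clean)
3. Suck → (B; A:dirty, B:clean)
4. Right → (B; A:dirty, B:clean)
5. Suck → (B; A:dirty, B:clean)
6. Suck → (B; A:dirty, B:clean)
7. Right → (B; A:dirty, B:clean)
8. Left → (A; A:dirty, B:clean)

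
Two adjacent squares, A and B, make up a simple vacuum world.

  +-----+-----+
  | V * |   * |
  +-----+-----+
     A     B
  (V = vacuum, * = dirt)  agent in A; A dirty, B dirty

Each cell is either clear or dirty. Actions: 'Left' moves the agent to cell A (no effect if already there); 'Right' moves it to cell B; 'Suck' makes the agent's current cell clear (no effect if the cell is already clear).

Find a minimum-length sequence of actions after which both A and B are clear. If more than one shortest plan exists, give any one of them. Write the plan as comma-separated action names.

1) do Suck; now (A; A:clear, B:dirty)
2) do Right; now (B; A:clear, B:dirty)
3) do Suck; now (B; A:clear, B:clear)
min 3: Suck A + move + Suck B

Suck, Right, Suck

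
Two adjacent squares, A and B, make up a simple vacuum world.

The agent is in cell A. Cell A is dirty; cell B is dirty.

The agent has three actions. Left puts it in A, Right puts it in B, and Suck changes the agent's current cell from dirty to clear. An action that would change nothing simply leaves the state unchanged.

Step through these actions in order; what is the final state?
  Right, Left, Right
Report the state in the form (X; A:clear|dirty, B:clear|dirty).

1. Right → (B; A:dirty, B:dirty)
2. Left → (A; A:dirty, B:dirty)
3. Right → (B; A:dirty, B:dirty)

(B; A:dirty, B:dirty)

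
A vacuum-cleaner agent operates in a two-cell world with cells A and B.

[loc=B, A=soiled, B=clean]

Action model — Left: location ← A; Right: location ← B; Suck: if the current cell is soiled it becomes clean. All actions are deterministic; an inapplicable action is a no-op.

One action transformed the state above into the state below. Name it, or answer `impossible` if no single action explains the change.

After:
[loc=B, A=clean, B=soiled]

try  Left: <A|soiled|clean>
try Right: <B|soiled|clean>
try  Suck: <B|soiled|clean>
no single action produces the after-state

impossible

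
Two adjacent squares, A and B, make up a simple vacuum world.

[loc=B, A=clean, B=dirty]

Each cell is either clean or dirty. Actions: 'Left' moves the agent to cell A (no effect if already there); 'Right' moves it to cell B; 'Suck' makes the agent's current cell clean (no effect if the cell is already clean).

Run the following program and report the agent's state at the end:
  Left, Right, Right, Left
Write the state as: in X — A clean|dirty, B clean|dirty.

in A — A clean, B dirty

1) do Left; now in A — A clean, B dirty
2) do Right; now in B — A clean, B dirty
3) do Right; now in B — A clean, B dirty
4) do Left; now in A — A clean, B dirty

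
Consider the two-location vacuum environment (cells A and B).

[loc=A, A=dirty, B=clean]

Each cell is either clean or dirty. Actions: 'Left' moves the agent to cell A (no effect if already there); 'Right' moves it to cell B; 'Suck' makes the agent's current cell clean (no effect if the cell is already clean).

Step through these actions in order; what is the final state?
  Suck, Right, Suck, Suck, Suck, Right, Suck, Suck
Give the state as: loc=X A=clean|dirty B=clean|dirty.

t=1 Suck ⇒ loc=A A=clean B=clean
t=2 Right ⇒ loc=B A=clean B=clean
t=3 Suck ⇒ loc=B A=clean B=clean
t=4 Suck ⇒ loc=B A=clean B=clean
t=5 Suck ⇒ loc=B A=clean B=clean
t=6 Right ⇒ loc=B A=clean B=clean
t=7 Suck ⇒ loc=B A=clean B=clean
t=8 Suck ⇒ loc=B A=clean B=clean

loc=B A=clean B=clean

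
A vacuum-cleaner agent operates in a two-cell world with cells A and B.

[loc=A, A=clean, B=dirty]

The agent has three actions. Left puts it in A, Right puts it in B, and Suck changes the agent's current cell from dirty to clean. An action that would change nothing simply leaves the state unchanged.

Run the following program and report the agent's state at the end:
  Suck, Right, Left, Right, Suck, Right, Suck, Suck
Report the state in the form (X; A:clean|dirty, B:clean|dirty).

1. Suck → (A; A:clean, B:dirty)
2. Right → (B; A:clean, B:dirty)
3. Left → (A; A:clean, B:dirty)
4. Right → (B; A:clean, B:dirty)
5. Suck → (B; A:clean, B:clean)
6. Right → (B; A:clean, B:clean)
7. Suck → (B; A:clean, B:clean)
8. Suck → (B; A:clean, B:clean)

(B; A:clean, B:clean)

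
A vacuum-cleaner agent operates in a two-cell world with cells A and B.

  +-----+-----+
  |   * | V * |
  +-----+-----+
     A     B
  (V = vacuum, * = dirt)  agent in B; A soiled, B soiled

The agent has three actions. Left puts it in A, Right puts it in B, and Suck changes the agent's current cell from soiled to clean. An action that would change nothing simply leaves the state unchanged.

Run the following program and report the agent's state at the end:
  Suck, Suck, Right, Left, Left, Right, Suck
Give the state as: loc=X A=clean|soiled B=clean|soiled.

[1] after Suck: loc=B A=soiled B=clean
[2] after Suck: loc=B A=soiled B=clean
[3] after Right: loc=B A=soiled B=clean
[4] after Left: loc=A A=soiled B=clean
[5] after Left: loc=A A=soiled B=clean
[6] after Right: loc=B A=soiled B=clean
[7] after Suck: loc=B A=soiled B=clean

loc=B A=soiled B=clean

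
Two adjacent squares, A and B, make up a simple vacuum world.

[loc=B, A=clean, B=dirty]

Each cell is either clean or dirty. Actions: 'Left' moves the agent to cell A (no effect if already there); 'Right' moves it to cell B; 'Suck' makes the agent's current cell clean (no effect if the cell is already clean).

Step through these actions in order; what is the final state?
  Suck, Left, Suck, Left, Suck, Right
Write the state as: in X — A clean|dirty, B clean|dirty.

in B — A clean, B clean

1) do Suck; now in B — A clean, B clean
2) do Left; now in A — A clean, B clean
3) do Suck; now in A — A clean, B clean
4) do Left; now in A — A clean, B clean
5) do Suck; now in A — A clean, B clean
6) do Right; now in B — A clean, B clean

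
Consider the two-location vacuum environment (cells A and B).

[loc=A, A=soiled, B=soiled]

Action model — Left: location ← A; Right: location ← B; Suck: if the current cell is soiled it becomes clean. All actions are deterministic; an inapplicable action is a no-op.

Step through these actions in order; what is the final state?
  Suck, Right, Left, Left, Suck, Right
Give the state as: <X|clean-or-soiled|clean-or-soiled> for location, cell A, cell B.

1. Suck → <A|clean|soiled>
2. Right → <B|clean|soiled>
3. Left → <A|clean|soiled>
4. Left → <A|clean|soiled>
5. Suck → <A|clean|soiled>
6. Right → <B|clean|soiled>

<B|clean|soiled>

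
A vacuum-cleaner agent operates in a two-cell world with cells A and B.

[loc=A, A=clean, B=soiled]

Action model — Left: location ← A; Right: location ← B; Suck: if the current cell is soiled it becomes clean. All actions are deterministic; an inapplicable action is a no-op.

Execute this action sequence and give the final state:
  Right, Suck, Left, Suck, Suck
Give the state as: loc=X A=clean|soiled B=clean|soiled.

step 1/5 (Right): loc=B A=clean B=soiled
step 2/5 (Suck): loc=B A=clean B=clean
step 3/5 (Left): loc=A A=clean B=clean
step 4/5 (Suck): loc=A A=clean B=clean
step 5/5 (Suck): loc=A A=clean B=clean

loc=A A=clean B=clean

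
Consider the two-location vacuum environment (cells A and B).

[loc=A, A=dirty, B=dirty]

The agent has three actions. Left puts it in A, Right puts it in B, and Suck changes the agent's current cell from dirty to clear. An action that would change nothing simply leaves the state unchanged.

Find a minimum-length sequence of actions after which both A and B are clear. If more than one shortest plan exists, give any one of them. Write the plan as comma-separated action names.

Suck, Right, Suck

step 1/3 (Suck): <A|clear|dirty>
step 2/3 (Right): <B|clear|dirty>
step 3/3 (Suck): <B|clear|clear>
min 3: Suck A + move + Suck B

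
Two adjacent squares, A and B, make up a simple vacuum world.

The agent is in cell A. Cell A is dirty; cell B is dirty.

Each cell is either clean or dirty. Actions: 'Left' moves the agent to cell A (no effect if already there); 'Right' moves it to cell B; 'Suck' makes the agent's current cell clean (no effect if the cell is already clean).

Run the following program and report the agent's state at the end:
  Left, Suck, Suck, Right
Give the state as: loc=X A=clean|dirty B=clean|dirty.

step 1/4 (Left): loc=A A=dirty B=dirty
step 2/4 (Suck): loc=A A=clean B=dirty
step 3/4 (Suck): loc=A A=clean B=dirty
step 4/4 (Right): loc=B A=clean B=dirty

loc=B A=clean B=dirty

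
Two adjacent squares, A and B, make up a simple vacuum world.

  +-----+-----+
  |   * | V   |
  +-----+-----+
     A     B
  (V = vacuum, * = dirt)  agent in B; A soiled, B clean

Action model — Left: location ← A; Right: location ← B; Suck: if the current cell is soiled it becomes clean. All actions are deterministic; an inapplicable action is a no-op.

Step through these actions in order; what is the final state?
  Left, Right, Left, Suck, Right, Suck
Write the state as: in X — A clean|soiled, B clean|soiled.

t=1 Left ⇒ in A — A soiled, B clean
t=2 Right ⇒ in B — A soiled, B clean
t=3 Left ⇒ in A — A soiled, B clean
t=4 Suck ⇒ in A — A clean, B clean
t=5 Right ⇒ in B — A clean, B clean
t=6 Suck ⇒ in B — A clean, B clean

in B — A clean, B clean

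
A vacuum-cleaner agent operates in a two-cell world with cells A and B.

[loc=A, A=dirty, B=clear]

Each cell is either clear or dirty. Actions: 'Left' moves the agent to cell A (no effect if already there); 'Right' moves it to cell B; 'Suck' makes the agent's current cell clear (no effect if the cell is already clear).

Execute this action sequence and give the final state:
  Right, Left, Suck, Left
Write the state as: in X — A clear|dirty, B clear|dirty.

t=1 Right ⇒ in B — A dirty, B clear
t=2 Left ⇒ in A — A dirty, B clear
t=3 Suck ⇒ in A — A clear, B clear
t=4 Left ⇒ in A — A clear, B clear

in A — A clear, B clear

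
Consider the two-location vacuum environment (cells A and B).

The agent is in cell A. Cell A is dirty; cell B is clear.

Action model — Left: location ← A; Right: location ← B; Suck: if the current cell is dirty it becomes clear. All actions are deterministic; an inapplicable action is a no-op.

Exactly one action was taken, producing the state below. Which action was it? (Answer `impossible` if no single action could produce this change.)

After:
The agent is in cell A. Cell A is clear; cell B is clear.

Suck

try  Left: <A|dirty|clear>
try Right: <B|dirty|clear>
try  Suck: <A|clear|clear>  ← match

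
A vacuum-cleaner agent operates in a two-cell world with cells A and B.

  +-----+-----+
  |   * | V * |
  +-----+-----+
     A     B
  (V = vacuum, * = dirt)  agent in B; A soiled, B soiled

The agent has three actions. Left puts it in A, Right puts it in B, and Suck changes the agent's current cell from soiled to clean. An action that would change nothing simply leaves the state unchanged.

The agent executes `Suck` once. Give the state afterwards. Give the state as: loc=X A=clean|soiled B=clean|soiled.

start: loc=B A=soiled B=soiled
1. Suck → loc=B A=soiled B=clean

loc=B A=soiled B=clean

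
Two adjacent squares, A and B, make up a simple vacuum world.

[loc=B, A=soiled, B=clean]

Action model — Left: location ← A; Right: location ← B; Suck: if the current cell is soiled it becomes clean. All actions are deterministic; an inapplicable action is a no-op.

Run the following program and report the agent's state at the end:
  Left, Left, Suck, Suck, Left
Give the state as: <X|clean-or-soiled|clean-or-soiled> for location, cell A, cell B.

step 1/5 (Left): <A|soiled|clean>
step 2/5 (Left): <A|soiled|clean>
step 3/5 (Suck): <A|clean|clean>
step 4/5 (Suck): <A|clean|clean>
step 5/5 (Left): <A|clean|clean>

<A|clean|clean>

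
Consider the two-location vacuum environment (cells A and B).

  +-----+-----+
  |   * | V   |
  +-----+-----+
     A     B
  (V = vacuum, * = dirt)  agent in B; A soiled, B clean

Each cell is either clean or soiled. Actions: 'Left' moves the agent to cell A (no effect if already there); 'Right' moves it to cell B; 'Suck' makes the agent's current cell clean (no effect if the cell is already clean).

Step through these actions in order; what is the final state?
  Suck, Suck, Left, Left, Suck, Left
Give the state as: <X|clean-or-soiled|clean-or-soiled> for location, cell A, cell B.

step 1/6 (Suck): <B|soiled|clean>
step 2/6 (Suck): <B|soiled|clean>
step 3/6 (Left): <A|soiled|clean>
step 4/6 (Left): <A|soiled|clean>
step 5/6 (Suck): <A|clean|clean>
step 6/6 (Left): <A|clean|clean>

<A|clean|clean>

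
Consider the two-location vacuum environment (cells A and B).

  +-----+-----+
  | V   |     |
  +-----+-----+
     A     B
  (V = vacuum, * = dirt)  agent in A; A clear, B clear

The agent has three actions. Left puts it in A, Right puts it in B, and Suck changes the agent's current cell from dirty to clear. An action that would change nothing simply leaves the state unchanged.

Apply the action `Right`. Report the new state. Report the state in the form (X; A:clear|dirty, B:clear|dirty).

start: (A; A:clear, B:clear)
1. Right → (B; A:clear, B:clear)

(B; A:clear, B:clear)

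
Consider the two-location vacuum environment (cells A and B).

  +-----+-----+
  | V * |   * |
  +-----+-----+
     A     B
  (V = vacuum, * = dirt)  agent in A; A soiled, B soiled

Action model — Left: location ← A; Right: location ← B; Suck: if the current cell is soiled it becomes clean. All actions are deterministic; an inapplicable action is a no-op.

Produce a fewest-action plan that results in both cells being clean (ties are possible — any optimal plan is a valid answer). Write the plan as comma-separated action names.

1) do Suck; now in A — A clean, B soiled
2) do Right; now in B — A clean, B soiled
3) do Suck; now in B — A clean, B clean
min 3: Suck A + move + Suck B

Suck, Right, Suck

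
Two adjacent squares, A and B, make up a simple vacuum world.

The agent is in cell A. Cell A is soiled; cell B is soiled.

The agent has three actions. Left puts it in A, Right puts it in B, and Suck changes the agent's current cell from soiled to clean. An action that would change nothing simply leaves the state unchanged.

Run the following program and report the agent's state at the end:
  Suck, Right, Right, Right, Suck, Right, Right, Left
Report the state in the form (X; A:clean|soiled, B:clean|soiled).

(A; A:clean, B:clean)

Suck (#1): (A; A:clean, B:soiled)
Right (#2): (B; A:clean, B:soiled)
Right (#3): (B; A:clean, B:soiled)
Right (#4): (B; A:clean, B:soiled)
Suck (#5): (B; A:clean, B:clean)
Right (#6): (B; A:clean, B:clean)
Right (#7): (B; A:clean, B:clean)
Left (#8): (A; A:clean, B:clean)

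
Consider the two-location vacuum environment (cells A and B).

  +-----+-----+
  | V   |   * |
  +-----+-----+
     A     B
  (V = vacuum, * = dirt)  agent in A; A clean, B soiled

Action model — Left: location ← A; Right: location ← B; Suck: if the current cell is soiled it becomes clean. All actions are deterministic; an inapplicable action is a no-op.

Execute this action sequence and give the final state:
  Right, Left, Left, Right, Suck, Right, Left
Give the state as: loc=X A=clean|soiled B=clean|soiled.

step 1/7 (Right): loc=B A=clean B=soiled
step 2/7 (Left): loc=A A=clean B=soiled
step 3/7 (Left): loc=A A=clean B=soiled
step 4/7 (Right): loc=B A=clean B=soiled
step 5/7 (Suck): loc=B A=clean B=clean
step 6/7 (Right): loc=B A=clean B=clean
step 7/7 (Left): loc=A A=clean B=clean

loc=A A=clean B=clean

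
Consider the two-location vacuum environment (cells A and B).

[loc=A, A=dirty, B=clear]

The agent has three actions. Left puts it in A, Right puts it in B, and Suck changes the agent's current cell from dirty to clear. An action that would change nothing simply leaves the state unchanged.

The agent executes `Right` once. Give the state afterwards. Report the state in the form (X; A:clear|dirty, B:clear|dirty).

start: (A; A:dirty, B:clear)
t=1 Right ⇒ (B; A:dirty, B:clear)

(B; A:dirty, B:clear)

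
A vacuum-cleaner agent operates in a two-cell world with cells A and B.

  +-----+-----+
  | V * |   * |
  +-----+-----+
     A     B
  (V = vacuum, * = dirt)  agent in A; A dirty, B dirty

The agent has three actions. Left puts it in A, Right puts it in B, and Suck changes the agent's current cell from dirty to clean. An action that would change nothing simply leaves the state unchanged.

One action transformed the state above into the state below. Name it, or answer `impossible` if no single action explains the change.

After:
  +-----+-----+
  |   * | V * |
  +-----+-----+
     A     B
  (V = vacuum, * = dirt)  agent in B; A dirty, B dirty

try  Left: <A|dirty|dirty>
try Right: <B|dirty|dirty>  ← match
try  Suck: <A|clean|dirty>

Right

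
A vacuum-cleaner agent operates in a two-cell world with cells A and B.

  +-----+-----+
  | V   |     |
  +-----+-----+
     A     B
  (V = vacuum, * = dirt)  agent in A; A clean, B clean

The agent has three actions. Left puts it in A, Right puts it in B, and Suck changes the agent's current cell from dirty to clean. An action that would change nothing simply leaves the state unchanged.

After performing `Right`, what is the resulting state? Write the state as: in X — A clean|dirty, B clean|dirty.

in B — A clean, B clean

start: in A — A clean, B clean
[1] after Right: in B — A clean, B clean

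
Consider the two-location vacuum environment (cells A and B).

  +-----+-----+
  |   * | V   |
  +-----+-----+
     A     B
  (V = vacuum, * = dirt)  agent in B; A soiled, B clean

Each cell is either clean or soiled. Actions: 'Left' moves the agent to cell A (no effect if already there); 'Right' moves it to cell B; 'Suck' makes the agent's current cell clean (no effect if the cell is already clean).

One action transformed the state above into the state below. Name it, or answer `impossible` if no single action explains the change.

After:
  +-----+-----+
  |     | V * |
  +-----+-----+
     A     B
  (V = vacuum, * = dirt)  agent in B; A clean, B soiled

impossible

try  Left: (A; A:soiled, B:clean)
try Right: (B; A:soiled, B:clean)
try  Suck: (B; A:soiled, B:clean)
no single action produces the after-state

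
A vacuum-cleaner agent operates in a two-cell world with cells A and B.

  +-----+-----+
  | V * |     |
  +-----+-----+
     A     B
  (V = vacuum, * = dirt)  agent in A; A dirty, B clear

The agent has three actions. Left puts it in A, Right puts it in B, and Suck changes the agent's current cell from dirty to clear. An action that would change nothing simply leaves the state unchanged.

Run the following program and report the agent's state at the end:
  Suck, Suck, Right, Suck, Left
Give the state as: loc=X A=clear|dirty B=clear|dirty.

loc=A A=clear B=clear

Suck (#1): loc=A A=clear B=clear
Suck (#2): loc=A A=clear B=clear
Right (#3): loc=B A=clear B=clear
Suck (#4): loc=B A=clear B=clear
Left (#5): loc=A A=clear B=clear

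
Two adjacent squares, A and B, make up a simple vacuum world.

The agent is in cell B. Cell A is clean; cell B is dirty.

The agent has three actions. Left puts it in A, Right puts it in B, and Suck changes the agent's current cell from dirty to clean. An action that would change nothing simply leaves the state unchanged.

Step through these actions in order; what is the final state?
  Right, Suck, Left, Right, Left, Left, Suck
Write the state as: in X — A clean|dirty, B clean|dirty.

in A — A clean, B clean

t=1 Right ⇒ in B — A clean, B dirty
t=2 Suck ⇒ in B — A clean, B clean
t=3 Left ⇒ in A — A clean, B clean
t=4 Right ⇒ in B — A clean, B clean
t=5 Left ⇒ in A — A clean, B clean
t=6 Left ⇒ in A — A clean, B clean
t=7 Suck ⇒ in A — A clean, B clean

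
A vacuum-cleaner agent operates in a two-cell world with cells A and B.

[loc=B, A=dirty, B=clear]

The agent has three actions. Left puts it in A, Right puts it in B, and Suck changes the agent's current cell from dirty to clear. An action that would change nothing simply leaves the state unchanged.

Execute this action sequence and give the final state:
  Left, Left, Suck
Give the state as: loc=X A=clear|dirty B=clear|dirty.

1. Left → loc=A A=dirty B=clear
2. Left → loc=A A=dirty B=clear
3. Suck → loc=A A=clear B=clear

loc=A A=clear B=clear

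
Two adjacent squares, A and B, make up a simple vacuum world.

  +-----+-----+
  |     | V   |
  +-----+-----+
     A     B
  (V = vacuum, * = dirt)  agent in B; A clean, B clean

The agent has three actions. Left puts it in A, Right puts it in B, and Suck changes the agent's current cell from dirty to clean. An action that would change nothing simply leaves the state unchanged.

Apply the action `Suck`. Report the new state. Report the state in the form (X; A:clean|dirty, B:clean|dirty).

(B; A:clean, B:clean)

start: (B; A:clean, B:clean)
t=1 Suck ⇒ (B; A:clean, B:clean)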